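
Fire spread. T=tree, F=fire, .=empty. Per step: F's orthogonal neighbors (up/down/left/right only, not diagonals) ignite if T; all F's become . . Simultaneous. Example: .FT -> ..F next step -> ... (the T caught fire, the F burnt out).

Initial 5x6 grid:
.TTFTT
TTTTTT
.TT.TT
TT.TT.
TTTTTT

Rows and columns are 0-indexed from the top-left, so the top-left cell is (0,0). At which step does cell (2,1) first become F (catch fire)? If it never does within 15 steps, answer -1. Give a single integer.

Step 1: cell (2,1)='T' (+3 fires, +1 burnt)
Step 2: cell (2,1)='T' (+4 fires, +3 burnt)
Step 3: cell (2,1)='T' (+4 fires, +4 burnt)
Step 4: cell (2,1)='F' (+4 fires, +4 burnt)
  -> target ignites at step 4
Step 5: cell (2,1)='.' (+3 fires, +4 burnt)
Step 6: cell (2,1)='.' (+4 fires, +3 burnt)
Step 7: cell (2,1)='.' (+2 fires, +4 burnt)
Step 8: cell (2,1)='.' (+0 fires, +2 burnt)
  fire out at step 8

4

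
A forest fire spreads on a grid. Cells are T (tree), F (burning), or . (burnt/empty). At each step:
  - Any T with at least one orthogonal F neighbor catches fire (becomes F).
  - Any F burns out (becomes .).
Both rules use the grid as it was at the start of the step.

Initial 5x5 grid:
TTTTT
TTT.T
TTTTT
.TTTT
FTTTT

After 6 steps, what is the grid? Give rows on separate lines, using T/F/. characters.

Step 1: 1 trees catch fire, 1 burn out
  TTTTT
  TTT.T
  TTTTT
  .TTTT
  .FTTT
Step 2: 2 trees catch fire, 1 burn out
  TTTTT
  TTT.T
  TTTTT
  .FTTT
  ..FTT
Step 3: 3 trees catch fire, 2 burn out
  TTTTT
  TTT.T
  TFTTT
  ..FTT
  ...FT
Step 4: 5 trees catch fire, 3 burn out
  TTTTT
  TFT.T
  F.FTT
  ...FT
  ....F
Step 5: 5 trees catch fire, 5 burn out
  TFTTT
  F.F.T
  ...FT
  ....F
  .....
Step 6: 3 trees catch fire, 5 burn out
  F.FTT
  ....T
  ....F
  .....
  .....

F.FTT
....T
....F
.....
.....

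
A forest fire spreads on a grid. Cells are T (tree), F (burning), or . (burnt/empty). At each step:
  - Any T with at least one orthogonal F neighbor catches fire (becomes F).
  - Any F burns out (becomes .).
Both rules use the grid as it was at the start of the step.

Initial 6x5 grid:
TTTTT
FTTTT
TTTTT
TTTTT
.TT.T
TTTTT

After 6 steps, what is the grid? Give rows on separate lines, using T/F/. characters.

Step 1: 3 trees catch fire, 1 burn out
  FTTTT
  .FTTT
  FTTTT
  TTTTT
  .TT.T
  TTTTT
Step 2: 4 trees catch fire, 3 burn out
  .FTTT
  ..FTT
  .FTTT
  FTTTT
  .TT.T
  TTTTT
Step 3: 4 trees catch fire, 4 burn out
  ..FTT
  ...FT
  ..FTT
  .FTTT
  .TT.T
  TTTTT
Step 4: 5 trees catch fire, 4 burn out
  ...FT
  ....F
  ...FT
  ..FTT
  .FT.T
  TTTTT
Step 5: 5 trees catch fire, 5 burn out
  ....F
  .....
  ....F
  ...FT
  ..F.T
  TFTTT
Step 6: 3 trees catch fire, 5 burn out
  .....
  .....
  .....
  ....F
  ....T
  F.FTT

.....
.....
.....
....F
....T
F.FTT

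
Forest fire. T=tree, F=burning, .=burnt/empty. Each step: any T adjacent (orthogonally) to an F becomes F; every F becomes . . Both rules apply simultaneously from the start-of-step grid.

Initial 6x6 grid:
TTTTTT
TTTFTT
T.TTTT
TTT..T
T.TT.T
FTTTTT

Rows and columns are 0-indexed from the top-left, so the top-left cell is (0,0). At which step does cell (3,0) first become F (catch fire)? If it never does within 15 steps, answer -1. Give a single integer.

Step 1: cell (3,0)='T' (+6 fires, +2 burnt)
Step 2: cell (3,0)='F' (+8 fires, +6 burnt)
  -> target ignites at step 2
Step 3: cell (3,0)='.' (+9 fires, +8 burnt)
Step 4: cell (3,0)='.' (+4 fires, +9 burnt)
Step 5: cell (3,0)='.' (+2 fires, +4 burnt)
Step 6: cell (3,0)='.' (+0 fires, +2 burnt)
  fire out at step 6

2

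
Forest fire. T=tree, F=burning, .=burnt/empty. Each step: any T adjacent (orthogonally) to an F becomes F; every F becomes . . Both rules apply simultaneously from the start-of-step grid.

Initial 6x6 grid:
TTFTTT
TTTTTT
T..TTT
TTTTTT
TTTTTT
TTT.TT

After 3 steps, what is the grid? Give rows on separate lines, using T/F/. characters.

Step 1: 3 trees catch fire, 1 burn out
  TF.FTT
  TTFTTT
  T..TTT
  TTTTTT
  TTTTTT
  TTT.TT
Step 2: 4 trees catch fire, 3 burn out
  F...FT
  TF.FTT
  T..TTT
  TTTTTT
  TTTTTT
  TTT.TT
Step 3: 4 trees catch fire, 4 burn out
  .....F
  F...FT
  T..FTT
  TTTTTT
  TTTTTT
  TTT.TT

.....F
F...FT
T..FTT
TTTTTT
TTTTTT
TTT.TT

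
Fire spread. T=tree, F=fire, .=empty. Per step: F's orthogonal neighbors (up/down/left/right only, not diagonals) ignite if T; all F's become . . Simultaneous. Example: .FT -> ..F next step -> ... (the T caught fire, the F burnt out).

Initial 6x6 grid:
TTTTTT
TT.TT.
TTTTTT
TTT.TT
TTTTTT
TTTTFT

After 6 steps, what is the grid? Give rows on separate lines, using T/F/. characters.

Step 1: 3 trees catch fire, 1 burn out
  TTTTTT
  TT.TT.
  TTTTTT
  TTT.TT
  TTTTFT
  TTTF.F
Step 2: 4 trees catch fire, 3 burn out
  TTTTTT
  TT.TT.
  TTTTTT
  TTT.FT
  TTTF.F
  TTF...
Step 3: 4 trees catch fire, 4 burn out
  TTTTTT
  TT.TT.
  TTTTFT
  TTT..F
  TTF...
  TF....
Step 4: 6 trees catch fire, 4 burn out
  TTTTTT
  TT.TF.
  TTTF.F
  TTF...
  TF....
  F.....
Step 5: 5 trees catch fire, 6 burn out
  TTTTFT
  TT.F..
  TTF...
  TF....
  F.....
  ......
Step 6: 4 trees catch fire, 5 burn out
  TTTF.F
  TT....
  TF....
  F.....
  ......
  ......

TTTF.F
TT....
TF....
F.....
......
......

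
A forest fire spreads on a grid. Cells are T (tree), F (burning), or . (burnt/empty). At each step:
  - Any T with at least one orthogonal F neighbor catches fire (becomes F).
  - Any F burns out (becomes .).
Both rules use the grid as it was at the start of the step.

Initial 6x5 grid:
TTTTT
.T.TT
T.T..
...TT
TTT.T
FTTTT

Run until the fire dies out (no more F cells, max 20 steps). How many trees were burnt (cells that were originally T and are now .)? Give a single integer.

Answer: 10

Derivation:
Step 1: +2 fires, +1 burnt (F count now 2)
Step 2: +2 fires, +2 burnt (F count now 2)
Step 3: +2 fires, +2 burnt (F count now 2)
Step 4: +1 fires, +2 burnt (F count now 1)
Step 5: +1 fires, +1 burnt (F count now 1)
Step 6: +1 fires, +1 burnt (F count now 1)
Step 7: +1 fires, +1 burnt (F count now 1)
Step 8: +0 fires, +1 burnt (F count now 0)
Fire out after step 8
Initially T: 20, now '.': 20
Total burnt (originally-T cells now '.'): 10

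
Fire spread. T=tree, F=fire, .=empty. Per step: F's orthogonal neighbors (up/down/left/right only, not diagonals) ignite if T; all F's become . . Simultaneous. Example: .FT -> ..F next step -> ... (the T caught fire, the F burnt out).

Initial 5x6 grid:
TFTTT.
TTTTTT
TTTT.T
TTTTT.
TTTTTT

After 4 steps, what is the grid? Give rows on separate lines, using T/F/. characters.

Step 1: 3 trees catch fire, 1 burn out
  F.FTT.
  TFTTTT
  TTTT.T
  TTTTT.
  TTTTTT
Step 2: 4 trees catch fire, 3 burn out
  ...FT.
  F.FTTT
  TFTT.T
  TTTTT.
  TTTTTT
Step 3: 5 trees catch fire, 4 burn out
  ....F.
  ...FTT
  F.FT.T
  TFTTT.
  TTTTTT
Step 4: 5 trees catch fire, 5 burn out
  ......
  ....FT
  ...F.T
  F.FTT.
  TFTTTT

......
....FT
...F.T
F.FTT.
TFTTTT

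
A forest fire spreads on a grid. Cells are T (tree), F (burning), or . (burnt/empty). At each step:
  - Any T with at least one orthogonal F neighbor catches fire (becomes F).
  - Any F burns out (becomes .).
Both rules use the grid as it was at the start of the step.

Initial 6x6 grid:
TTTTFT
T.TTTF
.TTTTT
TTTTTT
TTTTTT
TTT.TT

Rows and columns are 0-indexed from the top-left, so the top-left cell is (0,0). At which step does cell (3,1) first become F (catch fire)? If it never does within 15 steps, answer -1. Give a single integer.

Step 1: cell (3,1)='T' (+4 fires, +2 burnt)
Step 2: cell (3,1)='T' (+4 fires, +4 burnt)
Step 3: cell (3,1)='T' (+5 fires, +4 burnt)
Step 4: cell (3,1)='T' (+5 fires, +5 burnt)
Step 5: cell (3,1)='T' (+5 fires, +5 burnt)
Step 6: cell (3,1)='F' (+2 fires, +5 burnt)
  -> target ignites at step 6
Step 7: cell (3,1)='.' (+3 fires, +2 burnt)
Step 8: cell (3,1)='.' (+2 fires, +3 burnt)
Step 9: cell (3,1)='.' (+1 fires, +2 burnt)
Step 10: cell (3,1)='.' (+0 fires, +1 burnt)
  fire out at step 10

6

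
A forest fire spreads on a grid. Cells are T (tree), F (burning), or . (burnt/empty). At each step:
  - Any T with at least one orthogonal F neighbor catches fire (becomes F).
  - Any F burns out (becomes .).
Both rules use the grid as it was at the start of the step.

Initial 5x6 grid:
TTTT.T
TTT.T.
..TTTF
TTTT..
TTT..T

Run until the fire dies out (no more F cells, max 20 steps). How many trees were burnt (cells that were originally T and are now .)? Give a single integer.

Step 1: +1 fires, +1 burnt (F count now 1)
Step 2: +2 fires, +1 burnt (F count now 2)
Step 3: +2 fires, +2 burnt (F count now 2)
Step 4: +2 fires, +2 burnt (F count now 2)
Step 5: +4 fires, +2 burnt (F count now 4)
Step 6: +5 fires, +4 burnt (F count now 5)
Step 7: +2 fires, +5 burnt (F count now 2)
Step 8: +0 fires, +2 burnt (F count now 0)
Fire out after step 8
Initially T: 20, now '.': 28
Total burnt (originally-T cells now '.'): 18

Answer: 18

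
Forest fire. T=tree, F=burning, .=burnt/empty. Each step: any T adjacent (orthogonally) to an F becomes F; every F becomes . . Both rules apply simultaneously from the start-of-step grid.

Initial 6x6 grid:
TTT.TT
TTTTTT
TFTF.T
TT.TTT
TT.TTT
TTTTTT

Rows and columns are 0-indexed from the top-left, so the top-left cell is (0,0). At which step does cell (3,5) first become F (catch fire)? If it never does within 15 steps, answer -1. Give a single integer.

Step 1: cell (3,5)='T' (+6 fires, +2 burnt)
Step 2: cell (3,5)='T' (+8 fires, +6 burnt)
Step 3: cell (3,5)='F' (+9 fires, +8 burnt)
  -> target ignites at step 3
Step 4: cell (3,5)='.' (+6 fires, +9 burnt)
Step 5: cell (3,5)='.' (+1 fires, +6 burnt)
Step 6: cell (3,5)='.' (+0 fires, +1 burnt)
  fire out at step 6

3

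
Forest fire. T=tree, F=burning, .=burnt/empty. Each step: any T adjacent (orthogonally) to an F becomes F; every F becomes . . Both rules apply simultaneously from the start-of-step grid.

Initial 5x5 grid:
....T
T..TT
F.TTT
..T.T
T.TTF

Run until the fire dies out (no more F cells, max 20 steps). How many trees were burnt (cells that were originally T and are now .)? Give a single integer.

Answer: 11

Derivation:
Step 1: +3 fires, +2 burnt (F count now 3)
Step 2: +2 fires, +3 burnt (F count now 2)
Step 3: +3 fires, +2 burnt (F count now 3)
Step 4: +3 fires, +3 burnt (F count now 3)
Step 5: +0 fires, +3 burnt (F count now 0)
Fire out after step 5
Initially T: 12, now '.': 24
Total burnt (originally-T cells now '.'): 11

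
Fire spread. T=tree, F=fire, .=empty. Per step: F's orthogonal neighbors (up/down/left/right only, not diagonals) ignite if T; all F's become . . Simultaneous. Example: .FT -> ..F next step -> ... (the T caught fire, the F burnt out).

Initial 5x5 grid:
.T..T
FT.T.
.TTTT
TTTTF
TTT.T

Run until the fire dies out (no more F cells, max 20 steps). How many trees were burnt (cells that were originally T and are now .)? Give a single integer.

Answer: 15

Derivation:
Step 1: +4 fires, +2 burnt (F count now 4)
Step 2: +4 fires, +4 burnt (F count now 4)
Step 3: +4 fires, +4 burnt (F count now 4)
Step 4: +2 fires, +4 burnt (F count now 2)
Step 5: +1 fires, +2 burnt (F count now 1)
Step 6: +0 fires, +1 burnt (F count now 0)
Fire out after step 6
Initially T: 16, now '.': 24
Total burnt (originally-T cells now '.'): 15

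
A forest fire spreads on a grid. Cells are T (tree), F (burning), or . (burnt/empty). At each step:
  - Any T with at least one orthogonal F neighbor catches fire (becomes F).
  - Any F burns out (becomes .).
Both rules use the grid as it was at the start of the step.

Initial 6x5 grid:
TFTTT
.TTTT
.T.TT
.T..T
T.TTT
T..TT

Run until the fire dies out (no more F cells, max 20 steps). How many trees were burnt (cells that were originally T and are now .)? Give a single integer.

Answer: 18

Derivation:
Step 1: +3 fires, +1 burnt (F count now 3)
Step 2: +3 fires, +3 burnt (F count now 3)
Step 3: +3 fires, +3 burnt (F count now 3)
Step 4: +2 fires, +3 burnt (F count now 2)
Step 5: +1 fires, +2 burnt (F count now 1)
Step 6: +1 fires, +1 burnt (F count now 1)
Step 7: +1 fires, +1 burnt (F count now 1)
Step 8: +2 fires, +1 burnt (F count now 2)
Step 9: +2 fires, +2 burnt (F count now 2)
Step 10: +0 fires, +2 burnt (F count now 0)
Fire out after step 10
Initially T: 20, now '.': 28
Total burnt (originally-T cells now '.'): 18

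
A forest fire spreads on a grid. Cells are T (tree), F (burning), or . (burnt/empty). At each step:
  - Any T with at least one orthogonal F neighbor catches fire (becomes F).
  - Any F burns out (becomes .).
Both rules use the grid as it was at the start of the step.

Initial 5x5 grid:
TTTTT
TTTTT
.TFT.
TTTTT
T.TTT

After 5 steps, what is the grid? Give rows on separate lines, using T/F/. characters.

Step 1: 4 trees catch fire, 1 burn out
  TTTTT
  TTFTT
  .F.F.
  TTFTT
  T.TTT
Step 2: 6 trees catch fire, 4 burn out
  TTFTT
  TF.FT
  .....
  TF.FT
  T.FTT
Step 3: 7 trees catch fire, 6 burn out
  TF.FT
  F...F
  .....
  F...F
  T..FT
Step 4: 4 trees catch fire, 7 burn out
  F...F
  .....
  .....
  .....
  F...F
Step 5: 0 trees catch fire, 4 burn out
  .....
  .....
  .....
  .....
  .....

.....
.....
.....
.....
.....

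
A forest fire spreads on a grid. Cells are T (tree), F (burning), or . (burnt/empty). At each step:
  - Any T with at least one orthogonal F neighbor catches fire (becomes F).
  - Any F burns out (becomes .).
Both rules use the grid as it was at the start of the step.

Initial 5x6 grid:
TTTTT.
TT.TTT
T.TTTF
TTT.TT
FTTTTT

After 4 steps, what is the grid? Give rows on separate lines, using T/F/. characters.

Step 1: 5 trees catch fire, 2 burn out
  TTTTT.
  TT.TTF
  T.TTF.
  FTT.TF
  .FTTTT
Step 2: 7 trees catch fire, 5 burn out
  TTTTT.
  TT.TF.
  F.TF..
  .FT.F.
  ..FTTF
Step 3: 7 trees catch fire, 7 burn out
  TTTTF.
  FT.F..
  ..F...
  ..F...
  ...FF.
Step 4: 3 trees catch fire, 7 burn out
  FTTF..
  .F....
  ......
  ......
  ......

FTTF..
.F....
......
......
......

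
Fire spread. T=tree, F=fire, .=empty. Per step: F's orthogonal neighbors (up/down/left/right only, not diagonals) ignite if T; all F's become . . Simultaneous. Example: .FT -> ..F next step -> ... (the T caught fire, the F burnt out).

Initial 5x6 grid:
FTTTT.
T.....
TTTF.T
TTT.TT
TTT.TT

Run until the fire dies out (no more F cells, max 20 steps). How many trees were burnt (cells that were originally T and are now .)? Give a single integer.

Answer: 14

Derivation:
Step 1: +3 fires, +2 burnt (F count now 3)
Step 2: +4 fires, +3 burnt (F count now 4)
Step 3: +4 fires, +4 burnt (F count now 4)
Step 4: +3 fires, +4 burnt (F count now 3)
Step 5: +0 fires, +3 burnt (F count now 0)
Fire out after step 5
Initially T: 19, now '.': 25
Total burnt (originally-T cells now '.'): 14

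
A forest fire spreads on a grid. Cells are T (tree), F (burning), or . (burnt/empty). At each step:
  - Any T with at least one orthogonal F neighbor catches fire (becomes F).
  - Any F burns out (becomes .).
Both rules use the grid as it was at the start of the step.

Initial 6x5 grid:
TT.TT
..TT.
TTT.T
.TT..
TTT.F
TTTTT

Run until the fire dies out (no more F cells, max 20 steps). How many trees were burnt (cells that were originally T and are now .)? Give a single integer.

Step 1: +1 fires, +1 burnt (F count now 1)
Step 2: +1 fires, +1 burnt (F count now 1)
Step 3: +1 fires, +1 burnt (F count now 1)
Step 4: +2 fires, +1 burnt (F count now 2)
Step 5: +3 fires, +2 burnt (F count now 3)
Step 6: +3 fires, +3 burnt (F count now 3)
Step 7: +2 fires, +3 burnt (F count now 2)
Step 8: +2 fires, +2 burnt (F count now 2)
Step 9: +1 fires, +2 burnt (F count now 1)
Step 10: +1 fires, +1 burnt (F count now 1)
Step 11: +0 fires, +1 burnt (F count now 0)
Fire out after step 11
Initially T: 20, now '.': 27
Total burnt (originally-T cells now '.'): 17

Answer: 17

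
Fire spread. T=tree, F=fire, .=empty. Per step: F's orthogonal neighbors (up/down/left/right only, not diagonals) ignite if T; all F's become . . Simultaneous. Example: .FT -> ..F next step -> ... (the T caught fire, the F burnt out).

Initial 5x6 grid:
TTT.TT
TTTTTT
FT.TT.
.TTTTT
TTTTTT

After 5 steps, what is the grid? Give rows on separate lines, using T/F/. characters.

Step 1: 2 trees catch fire, 1 burn out
  TTT.TT
  FTTTTT
  .F.TT.
  .TTTTT
  TTTTTT
Step 2: 3 trees catch fire, 2 burn out
  FTT.TT
  .FTTTT
  ...TT.
  .FTTTT
  TTTTTT
Step 3: 4 trees catch fire, 3 burn out
  .FT.TT
  ..FTTT
  ...TT.
  ..FTTT
  TFTTTT
Step 4: 5 trees catch fire, 4 burn out
  ..F.TT
  ...FTT
  ...TT.
  ...FTT
  F.FTTT
Step 5: 4 trees catch fire, 5 burn out
  ....TT
  ....FT
  ...FT.
  ....FT
  ...FTT

....TT
....FT
...FT.
....FT
...FTT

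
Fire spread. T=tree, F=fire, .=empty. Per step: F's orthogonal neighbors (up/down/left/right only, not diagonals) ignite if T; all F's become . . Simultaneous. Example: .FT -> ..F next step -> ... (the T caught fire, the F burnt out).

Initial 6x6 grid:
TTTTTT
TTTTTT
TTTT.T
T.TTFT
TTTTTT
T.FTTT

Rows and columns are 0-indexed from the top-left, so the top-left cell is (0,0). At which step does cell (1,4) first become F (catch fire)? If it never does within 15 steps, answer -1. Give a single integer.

Step 1: cell (1,4)='T' (+5 fires, +2 burnt)
Step 2: cell (1,4)='T' (+7 fires, +5 burnt)
Step 3: cell (1,4)='T' (+5 fires, +7 burnt)
Step 4: cell (1,4)='F' (+7 fires, +5 burnt)
  -> target ignites at step 4
Step 5: cell (1,4)='.' (+4 fires, +7 burnt)
Step 6: cell (1,4)='.' (+2 fires, +4 burnt)
Step 7: cell (1,4)='.' (+1 fires, +2 burnt)
Step 8: cell (1,4)='.' (+0 fires, +1 burnt)
  fire out at step 8

4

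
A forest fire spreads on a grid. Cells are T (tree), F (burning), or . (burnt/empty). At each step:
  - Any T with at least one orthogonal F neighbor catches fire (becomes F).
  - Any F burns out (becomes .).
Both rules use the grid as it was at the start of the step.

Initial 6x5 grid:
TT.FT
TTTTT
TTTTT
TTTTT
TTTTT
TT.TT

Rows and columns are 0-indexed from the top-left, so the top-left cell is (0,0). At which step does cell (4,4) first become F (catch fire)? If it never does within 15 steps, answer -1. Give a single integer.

Step 1: cell (4,4)='T' (+2 fires, +1 burnt)
Step 2: cell (4,4)='T' (+3 fires, +2 burnt)
Step 3: cell (4,4)='T' (+4 fires, +3 burnt)
Step 4: cell (4,4)='T' (+6 fires, +4 burnt)
Step 5: cell (4,4)='F' (+6 fires, +6 burnt)
  -> target ignites at step 5
Step 6: cell (4,4)='.' (+3 fires, +6 burnt)
Step 7: cell (4,4)='.' (+2 fires, +3 burnt)
Step 8: cell (4,4)='.' (+1 fires, +2 burnt)
Step 9: cell (4,4)='.' (+0 fires, +1 burnt)
  fire out at step 9

5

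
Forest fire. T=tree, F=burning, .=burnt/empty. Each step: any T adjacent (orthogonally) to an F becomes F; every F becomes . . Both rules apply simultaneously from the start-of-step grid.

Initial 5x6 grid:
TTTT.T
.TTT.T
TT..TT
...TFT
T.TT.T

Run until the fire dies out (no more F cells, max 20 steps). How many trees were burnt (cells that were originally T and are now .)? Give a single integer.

Answer: 9

Derivation:
Step 1: +3 fires, +1 burnt (F count now 3)
Step 2: +3 fires, +3 burnt (F count now 3)
Step 3: +2 fires, +3 burnt (F count now 2)
Step 4: +1 fires, +2 burnt (F count now 1)
Step 5: +0 fires, +1 burnt (F count now 0)
Fire out after step 5
Initially T: 19, now '.': 20
Total burnt (originally-T cells now '.'): 9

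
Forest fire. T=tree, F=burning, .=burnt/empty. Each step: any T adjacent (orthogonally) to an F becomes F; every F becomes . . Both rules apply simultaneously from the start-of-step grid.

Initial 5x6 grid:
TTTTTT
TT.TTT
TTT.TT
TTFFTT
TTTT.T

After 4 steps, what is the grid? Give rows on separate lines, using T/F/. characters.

Step 1: 5 trees catch fire, 2 burn out
  TTTTTT
  TT.TTT
  TTF.TT
  TF..FT
  TTFF.T
Step 2: 5 trees catch fire, 5 burn out
  TTTTTT
  TT.TTT
  TF..FT
  F....F
  TF...T
Step 3: 6 trees catch fire, 5 burn out
  TTTTTT
  TF.TFT
  F....F
  ......
  F....F
Step 4: 5 trees catch fire, 6 burn out
  TFTTFT
  F..F.F
  ......
  ......
  ......

TFTTFT
F..F.F
......
......
......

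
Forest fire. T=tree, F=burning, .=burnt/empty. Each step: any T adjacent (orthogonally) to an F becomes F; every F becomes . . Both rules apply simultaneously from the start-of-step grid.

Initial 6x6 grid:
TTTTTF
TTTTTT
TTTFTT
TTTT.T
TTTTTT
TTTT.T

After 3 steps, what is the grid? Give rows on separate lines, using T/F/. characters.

Step 1: 6 trees catch fire, 2 burn out
  TTTTF.
  TTTFTF
  TTF.FT
  TTTF.T
  TTTTTT
  TTTT.T
Step 2: 7 trees catch fire, 6 burn out
  TTTF..
  TTF.F.
  TF...F
  TTF..T
  TTTFTT
  TTTT.T
Step 3: 8 trees catch fire, 7 burn out
  TTF...
  TF....
  F.....
  TF...F
  TTF.FT
  TTTF.T

TTF...
TF....
F.....
TF...F
TTF.FT
TTTF.T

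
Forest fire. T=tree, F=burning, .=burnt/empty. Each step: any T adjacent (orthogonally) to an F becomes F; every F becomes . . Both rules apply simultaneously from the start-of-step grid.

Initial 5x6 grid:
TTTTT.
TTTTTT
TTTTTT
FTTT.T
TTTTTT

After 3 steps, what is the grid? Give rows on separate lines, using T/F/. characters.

Step 1: 3 trees catch fire, 1 burn out
  TTTTT.
  TTTTTT
  FTTTTT
  .FTT.T
  FTTTTT
Step 2: 4 trees catch fire, 3 burn out
  TTTTT.
  FTTTTT
  .FTTTT
  ..FT.T
  .FTTTT
Step 3: 5 trees catch fire, 4 burn out
  FTTTT.
  .FTTTT
  ..FTTT
  ...F.T
  ..FTTT

FTTTT.
.FTTTT
..FTTT
...F.T
..FTTT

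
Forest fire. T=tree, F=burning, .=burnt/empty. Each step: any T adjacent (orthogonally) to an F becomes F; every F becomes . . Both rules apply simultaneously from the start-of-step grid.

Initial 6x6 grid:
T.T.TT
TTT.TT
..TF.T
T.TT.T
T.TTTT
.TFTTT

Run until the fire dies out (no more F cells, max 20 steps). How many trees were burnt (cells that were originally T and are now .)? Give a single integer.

Answer: 22

Derivation:
Step 1: +5 fires, +2 burnt (F count now 5)
Step 2: +4 fires, +5 burnt (F count now 4)
Step 3: +4 fires, +4 burnt (F count now 4)
Step 4: +2 fires, +4 burnt (F count now 2)
Step 5: +2 fires, +2 burnt (F count now 2)
Step 6: +1 fires, +2 burnt (F count now 1)
Step 7: +1 fires, +1 burnt (F count now 1)
Step 8: +2 fires, +1 burnt (F count now 2)
Step 9: +1 fires, +2 burnt (F count now 1)
Step 10: +0 fires, +1 burnt (F count now 0)
Fire out after step 10
Initially T: 24, now '.': 34
Total burnt (originally-T cells now '.'): 22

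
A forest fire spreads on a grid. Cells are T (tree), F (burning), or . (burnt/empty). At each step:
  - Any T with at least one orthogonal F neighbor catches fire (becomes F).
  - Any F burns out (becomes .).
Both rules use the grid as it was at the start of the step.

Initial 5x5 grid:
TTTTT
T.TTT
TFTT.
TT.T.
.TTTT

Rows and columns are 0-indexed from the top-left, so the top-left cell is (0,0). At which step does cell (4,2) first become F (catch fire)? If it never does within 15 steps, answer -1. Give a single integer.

Step 1: cell (4,2)='T' (+3 fires, +1 burnt)
Step 2: cell (4,2)='T' (+5 fires, +3 burnt)
Step 3: cell (4,2)='F' (+5 fires, +5 burnt)
  -> target ignites at step 3
Step 4: cell (4,2)='.' (+4 fires, +5 burnt)
Step 5: cell (4,2)='.' (+2 fires, +4 burnt)
Step 6: cell (4,2)='.' (+0 fires, +2 burnt)
  fire out at step 6

3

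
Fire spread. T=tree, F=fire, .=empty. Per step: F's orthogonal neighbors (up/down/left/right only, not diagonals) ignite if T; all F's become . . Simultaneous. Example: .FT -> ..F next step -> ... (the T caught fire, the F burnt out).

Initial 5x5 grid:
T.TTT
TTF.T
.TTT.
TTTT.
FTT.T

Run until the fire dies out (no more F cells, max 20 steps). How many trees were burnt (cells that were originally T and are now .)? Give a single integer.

Answer: 16

Derivation:
Step 1: +5 fires, +2 burnt (F count now 5)
Step 2: +7 fires, +5 burnt (F count now 7)
Step 3: +3 fires, +7 burnt (F count now 3)
Step 4: +1 fires, +3 burnt (F count now 1)
Step 5: +0 fires, +1 burnt (F count now 0)
Fire out after step 5
Initially T: 17, now '.': 24
Total burnt (originally-T cells now '.'): 16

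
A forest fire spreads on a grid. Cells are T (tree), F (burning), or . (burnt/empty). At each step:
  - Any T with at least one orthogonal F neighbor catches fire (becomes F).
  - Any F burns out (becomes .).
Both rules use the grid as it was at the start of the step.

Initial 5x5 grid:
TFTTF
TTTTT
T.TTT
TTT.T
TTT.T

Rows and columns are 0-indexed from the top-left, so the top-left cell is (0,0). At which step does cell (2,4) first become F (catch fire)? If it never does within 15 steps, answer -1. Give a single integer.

Step 1: cell (2,4)='T' (+5 fires, +2 burnt)
Step 2: cell (2,4)='F' (+4 fires, +5 burnt)
  -> target ignites at step 2
Step 3: cell (2,4)='.' (+4 fires, +4 burnt)
Step 4: cell (2,4)='.' (+3 fires, +4 burnt)
Step 5: cell (2,4)='.' (+3 fires, +3 burnt)
Step 6: cell (2,4)='.' (+1 fires, +3 burnt)
Step 7: cell (2,4)='.' (+0 fires, +1 burnt)
  fire out at step 7

2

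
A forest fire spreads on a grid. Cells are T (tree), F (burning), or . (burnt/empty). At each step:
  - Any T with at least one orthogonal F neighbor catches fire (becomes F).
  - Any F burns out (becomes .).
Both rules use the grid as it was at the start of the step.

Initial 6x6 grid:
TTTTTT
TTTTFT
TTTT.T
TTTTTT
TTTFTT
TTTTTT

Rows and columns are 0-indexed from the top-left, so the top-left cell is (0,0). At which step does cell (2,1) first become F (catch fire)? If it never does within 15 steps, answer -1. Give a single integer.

Step 1: cell (2,1)='T' (+7 fires, +2 burnt)
Step 2: cell (2,1)='T' (+11 fires, +7 burnt)
Step 3: cell (2,1)='T' (+8 fires, +11 burnt)
Step 4: cell (2,1)='F' (+5 fires, +8 burnt)
  -> target ignites at step 4
Step 5: cell (2,1)='.' (+2 fires, +5 burnt)
Step 6: cell (2,1)='.' (+0 fires, +2 burnt)
  fire out at step 6

4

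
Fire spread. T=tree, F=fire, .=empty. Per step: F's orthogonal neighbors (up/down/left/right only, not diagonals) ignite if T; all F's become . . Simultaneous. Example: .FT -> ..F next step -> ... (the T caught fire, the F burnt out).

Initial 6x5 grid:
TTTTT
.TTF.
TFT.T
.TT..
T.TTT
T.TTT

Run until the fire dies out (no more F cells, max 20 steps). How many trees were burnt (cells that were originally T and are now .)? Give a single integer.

Step 1: +6 fires, +2 burnt (F count now 6)
Step 2: +4 fires, +6 burnt (F count now 4)
Step 3: +2 fires, +4 burnt (F count now 2)
Step 4: +2 fires, +2 burnt (F count now 2)
Step 5: +2 fires, +2 burnt (F count now 2)
Step 6: +1 fires, +2 burnt (F count now 1)
Step 7: +0 fires, +1 burnt (F count now 0)
Fire out after step 7
Initially T: 20, now '.': 27
Total burnt (originally-T cells now '.'): 17

Answer: 17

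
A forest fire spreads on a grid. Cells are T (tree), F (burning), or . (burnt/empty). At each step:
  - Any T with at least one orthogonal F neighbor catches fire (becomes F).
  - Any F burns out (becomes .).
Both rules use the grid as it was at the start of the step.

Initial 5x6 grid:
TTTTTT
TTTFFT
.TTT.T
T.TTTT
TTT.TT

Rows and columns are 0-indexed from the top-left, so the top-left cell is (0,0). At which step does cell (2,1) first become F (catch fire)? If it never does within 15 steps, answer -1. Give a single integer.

Step 1: cell (2,1)='T' (+5 fires, +2 burnt)
Step 2: cell (2,1)='T' (+6 fires, +5 burnt)
Step 3: cell (2,1)='F' (+6 fires, +6 burnt)
  -> target ignites at step 3
Step 4: cell (2,1)='.' (+4 fires, +6 burnt)
Step 5: cell (2,1)='.' (+1 fires, +4 burnt)
Step 6: cell (2,1)='.' (+1 fires, +1 burnt)
Step 7: cell (2,1)='.' (+1 fires, +1 burnt)
Step 8: cell (2,1)='.' (+0 fires, +1 burnt)
  fire out at step 8

3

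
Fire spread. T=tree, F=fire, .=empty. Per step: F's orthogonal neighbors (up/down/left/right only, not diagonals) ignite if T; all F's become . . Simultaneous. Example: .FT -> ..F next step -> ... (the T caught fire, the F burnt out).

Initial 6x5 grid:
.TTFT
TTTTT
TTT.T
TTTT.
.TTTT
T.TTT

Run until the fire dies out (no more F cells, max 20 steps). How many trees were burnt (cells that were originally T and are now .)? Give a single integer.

Step 1: +3 fires, +1 burnt (F count now 3)
Step 2: +3 fires, +3 burnt (F count now 3)
Step 3: +3 fires, +3 burnt (F count now 3)
Step 4: +3 fires, +3 burnt (F count now 3)
Step 5: +4 fires, +3 burnt (F count now 4)
Step 6: +4 fires, +4 burnt (F count now 4)
Step 7: +2 fires, +4 burnt (F count now 2)
Step 8: +1 fires, +2 burnt (F count now 1)
Step 9: +0 fires, +1 burnt (F count now 0)
Fire out after step 9
Initially T: 24, now '.': 29
Total burnt (originally-T cells now '.'): 23

Answer: 23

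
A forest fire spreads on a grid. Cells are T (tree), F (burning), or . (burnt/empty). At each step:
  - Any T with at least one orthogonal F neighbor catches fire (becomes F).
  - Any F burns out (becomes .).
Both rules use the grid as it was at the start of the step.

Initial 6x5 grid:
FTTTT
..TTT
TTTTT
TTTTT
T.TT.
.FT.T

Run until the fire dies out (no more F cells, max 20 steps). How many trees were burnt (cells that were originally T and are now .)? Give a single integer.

Step 1: +2 fires, +2 burnt (F count now 2)
Step 2: +2 fires, +2 burnt (F count now 2)
Step 3: +4 fires, +2 burnt (F count now 4)
Step 4: +5 fires, +4 burnt (F count now 5)
Step 5: +5 fires, +5 burnt (F count now 5)
Step 6: +3 fires, +5 burnt (F count now 3)
Step 7: +0 fires, +3 burnt (F count now 0)
Fire out after step 7
Initially T: 22, now '.': 29
Total burnt (originally-T cells now '.'): 21

Answer: 21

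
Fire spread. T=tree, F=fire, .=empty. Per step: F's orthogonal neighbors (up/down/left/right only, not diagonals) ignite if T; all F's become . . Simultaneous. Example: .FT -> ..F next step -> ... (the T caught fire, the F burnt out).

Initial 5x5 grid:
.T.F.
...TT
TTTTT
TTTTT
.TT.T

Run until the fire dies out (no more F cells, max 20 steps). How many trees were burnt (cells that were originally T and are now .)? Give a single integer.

Answer: 15

Derivation:
Step 1: +1 fires, +1 burnt (F count now 1)
Step 2: +2 fires, +1 burnt (F count now 2)
Step 3: +3 fires, +2 burnt (F count now 3)
Step 4: +3 fires, +3 burnt (F count now 3)
Step 5: +4 fires, +3 burnt (F count now 4)
Step 6: +2 fires, +4 burnt (F count now 2)
Step 7: +0 fires, +2 burnt (F count now 0)
Fire out after step 7
Initially T: 16, now '.': 24
Total burnt (originally-T cells now '.'): 15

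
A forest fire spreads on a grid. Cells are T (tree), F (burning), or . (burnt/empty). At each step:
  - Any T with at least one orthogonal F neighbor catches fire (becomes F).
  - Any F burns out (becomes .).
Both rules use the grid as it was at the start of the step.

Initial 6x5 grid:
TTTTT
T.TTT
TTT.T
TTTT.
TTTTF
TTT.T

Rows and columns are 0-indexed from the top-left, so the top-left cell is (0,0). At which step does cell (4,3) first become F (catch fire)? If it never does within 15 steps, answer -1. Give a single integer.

Step 1: cell (4,3)='F' (+2 fires, +1 burnt)
  -> target ignites at step 1
Step 2: cell (4,3)='.' (+2 fires, +2 burnt)
Step 3: cell (4,3)='.' (+3 fires, +2 burnt)
Step 4: cell (4,3)='.' (+4 fires, +3 burnt)
Step 5: cell (4,3)='.' (+4 fires, +4 burnt)
Step 6: cell (4,3)='.' (+3 fires, +4 burnt)
Step 7: cell (4,3)='.' (+4 fires, +3 burnt)
Step 8: cell (4,3)='.' (+3 fires, +4 burnt)
Step 9: cell (4,3)='.' (+0 fires, +3 burnt)
  fire out at step 9

1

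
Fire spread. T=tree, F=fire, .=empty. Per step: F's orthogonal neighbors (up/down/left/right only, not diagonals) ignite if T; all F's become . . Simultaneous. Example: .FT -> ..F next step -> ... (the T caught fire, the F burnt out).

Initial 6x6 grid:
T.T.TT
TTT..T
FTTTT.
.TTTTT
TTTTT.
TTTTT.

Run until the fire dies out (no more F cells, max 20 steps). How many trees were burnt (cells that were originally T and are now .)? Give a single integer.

Step 1: +2 fires, +1 burnt (F count now 2)
Step 2: +4 fires, +2 burnt (F count now 4)
Step 3: +4 fires, +4 burnt (F count now 4)
Step 4: +6 fires, +4 burnt (F count now 6)
Step 5: +4 fires, +6 burnt (F count now 4)
Step 6: +3 fires, +4 burnt (F count now 3)
Step 7: +1 fires, +3 burnt (F count now 1)
Step 8: +0 fires, +1 burnt (F count now 0)
Fire out after step 8
Initially T: 27, now '.': 33
Total burnt (originally-T cells now '.'): 24

Answer: 24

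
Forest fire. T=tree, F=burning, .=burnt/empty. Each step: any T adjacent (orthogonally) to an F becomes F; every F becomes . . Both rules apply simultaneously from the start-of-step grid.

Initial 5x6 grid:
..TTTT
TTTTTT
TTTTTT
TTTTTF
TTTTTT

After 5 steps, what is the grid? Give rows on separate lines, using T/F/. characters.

Step 1: 3 trees catch fire, 1 burn out
  ..TTTT
  TTTTTT
  TTTTTF
  TTTTF.
  TTTTTF
Step 2: 4 trees catch fire, 3 burn out
  ..TTTT
  TTTTTF
  TTTTF.
  TTTF..
  TTTTF.
Step 3: 5 trees catch fire, 4 burn out
  ..TTTF
  TTTTF.
  TTTF..
  TTF...
  TTTF..
Step 4: 5 trees catch fire, 5 burn out
  ..TTF.
  TTTF..
  TTF...
  TF....
  TTF...
Step 5: 5 trees catch fire, 5 burn out
  ..TF..
  TTF...
  TF....
  F.....
  TF....

..TF..
TTF...
TF....
F.....
TF....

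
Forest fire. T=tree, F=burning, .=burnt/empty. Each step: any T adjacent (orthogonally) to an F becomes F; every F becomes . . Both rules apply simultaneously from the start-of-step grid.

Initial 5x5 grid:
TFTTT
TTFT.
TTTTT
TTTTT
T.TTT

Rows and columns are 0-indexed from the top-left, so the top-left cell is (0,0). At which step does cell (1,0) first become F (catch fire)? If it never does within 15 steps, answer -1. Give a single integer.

Step 1: cell (1,0)='T' (+5 fires, +2 burnt)
Step 2: cell (1,0)='F' (+5 fires, +5 burnt)
  -> target ignites at step 2
Step 3: cell (1,0)='.' (+6 fires, +5 burnt)
Step 4: cell (1,0)='.' (+3 fires, +6 burnt)
Step 5: cell (1,0)='.' (+2 fires, +3 burnt)
Step 6: cell (1,0)='.' (+0 fires, +2 burnt)
  fire out at step 6

2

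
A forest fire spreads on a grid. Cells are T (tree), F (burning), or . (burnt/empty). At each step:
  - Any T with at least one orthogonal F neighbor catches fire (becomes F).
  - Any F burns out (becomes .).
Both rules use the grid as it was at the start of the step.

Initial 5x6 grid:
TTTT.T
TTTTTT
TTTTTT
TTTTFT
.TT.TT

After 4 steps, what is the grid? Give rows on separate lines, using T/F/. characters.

Step 1: 4 trees catch fire, 1 burn out
  TTTT.T
  TTTTTT
  TTTTFT
  TTTF.F
  .TT.FT
Step 2: 5 trees catch fire, 4 burn out
  TTTT.T
  TTTTFT
  TTTF.F
  TTF...
  .TT..F
Step 3: 5 trees catch fire, 5 burn out
  TTTT.T
  TTTF.F
  TTF...
  TF....
  .TF...
Step 4: 6 trees catch fire, 5 burn out
  TTTF.F
  TTF...
  TF....
  F.....
  .F....

TTTF.F
TTF...
TF....
F.....
.F....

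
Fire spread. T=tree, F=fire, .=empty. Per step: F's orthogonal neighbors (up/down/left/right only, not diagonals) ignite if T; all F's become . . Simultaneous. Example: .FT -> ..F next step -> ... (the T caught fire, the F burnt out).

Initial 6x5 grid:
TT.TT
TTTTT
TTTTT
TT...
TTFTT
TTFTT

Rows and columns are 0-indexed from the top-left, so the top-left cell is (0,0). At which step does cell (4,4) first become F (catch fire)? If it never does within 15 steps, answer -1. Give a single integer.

Step 1: cell (4,4)='T' (+4 fires, +2 burnt)
Step 2: cell (4,4)='F' (+5 fires, +4 burnt)
  -> target ignites at step 2
Step 3: cell (4,4)='.' (+2 fires, +5 burnt)
Step 4: cell (4,4)='.' (+3 fires, +2 burnt)
Step 5: cell (4,4)='.' (+4 fires, +3 burnt)
Step 6: cell (4,4)='.' (+3 fires, +4 burnt)
Step 7: cell (4,4)='.' (+2 fires, +3 burnt)
Step 8: cell (4,4)='.' (+1 fires, +2 burnt)
Step 9: cell (4,4)='.' (+0 fires, +1 burnt)
  fire out at step 9

2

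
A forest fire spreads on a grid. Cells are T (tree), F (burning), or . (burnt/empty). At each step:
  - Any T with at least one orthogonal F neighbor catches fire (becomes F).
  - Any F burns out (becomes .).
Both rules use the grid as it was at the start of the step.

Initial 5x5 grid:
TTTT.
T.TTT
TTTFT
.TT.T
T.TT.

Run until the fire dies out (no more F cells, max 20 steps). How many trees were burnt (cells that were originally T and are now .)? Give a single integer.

Answer: 17

Derivation:
Step 1: +3 fires, +1 burnt (F count now 3)
Step 2: +6 fires, +3 burnt (F count now 6)
Step 3: +4 fires, +6 burnt (F count now 4)
Step 4: +3 fires, +4 burnt (F count now 3)
Step 5: +1 fires, +3 burnt (F count now 1)
Step 6: +0 fires, +1 burnt (F count now 0)
Fire out after step 6
Initially T: 18, now '.': 24
Total burnt (originally-T cells now '.'): 17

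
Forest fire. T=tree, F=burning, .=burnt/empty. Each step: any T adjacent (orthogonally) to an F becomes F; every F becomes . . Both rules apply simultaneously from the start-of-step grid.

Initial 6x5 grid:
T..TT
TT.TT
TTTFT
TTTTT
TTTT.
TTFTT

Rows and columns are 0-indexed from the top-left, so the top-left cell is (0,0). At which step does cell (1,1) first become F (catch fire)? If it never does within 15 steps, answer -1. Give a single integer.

Step 1: cell (1,1)='T' (+7 fires, +2 burnt)
Step 2: cell (1,1)='T' (+9 fires, +7 burnt)
Step 3: cell (1,1)='F' (+5 fires, +9 burnt)
  -> target ignites at step 3
Step 4: cell (1,1)='.' (+2 fires, +5 burnt)
Step 5: cell (1,1)='.' (+1 fires, +2 burnt)
Step 6: cell (1,1)='.' (+0 fires, +1 burnt)
  fire out at step 6

3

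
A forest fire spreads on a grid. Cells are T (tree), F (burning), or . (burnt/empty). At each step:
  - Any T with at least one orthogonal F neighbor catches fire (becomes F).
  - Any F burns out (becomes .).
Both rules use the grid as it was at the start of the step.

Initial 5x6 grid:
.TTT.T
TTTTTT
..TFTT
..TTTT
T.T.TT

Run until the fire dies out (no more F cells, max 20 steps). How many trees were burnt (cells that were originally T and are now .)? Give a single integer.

Answer: 20

Derivation:
Step 1: +4 fires, +1 burnt (F count now 4)
Step 2: +6 fires, +4 burnt (F count now 6)
Step 3: +6 fires, +6 burnt (F count now 6)
Step 4: +4 fires, +6 burnt (F count now 4)
Step 5: +0 fires, +4 burnt (F count now 0)
Fire out after step 5
Initially T: 21, now '.': 29
Total burnt (originally-T cells now '.'): 20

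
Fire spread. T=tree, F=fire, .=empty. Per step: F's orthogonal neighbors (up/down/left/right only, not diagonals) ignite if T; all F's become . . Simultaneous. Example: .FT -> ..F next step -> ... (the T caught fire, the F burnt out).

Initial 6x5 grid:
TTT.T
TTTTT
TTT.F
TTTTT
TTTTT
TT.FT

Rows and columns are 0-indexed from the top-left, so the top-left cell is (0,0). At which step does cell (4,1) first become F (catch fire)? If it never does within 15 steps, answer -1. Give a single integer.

Step 1: cell (4,1)='T' (+4 fires, +2 burnt)
Step 2: cell (4,1)='T' (+5 fires, +4 burnt)
Step 3: cell (4,1)='F' (+3 fires, +5 burnt)
  -> target ignites at step 3
Step 4: cell (4,1)='.' (+6 fires, +3 burnt)
Step 5: cell (4,1)='.' (+5 fires, +6 burnt)
Step 6: cell (4,1)='.' (+2 fires, +5 burnt)
Step 7: cell (4,1)='.' (+0 fires, +2 burnt)
  fire out at step 7

3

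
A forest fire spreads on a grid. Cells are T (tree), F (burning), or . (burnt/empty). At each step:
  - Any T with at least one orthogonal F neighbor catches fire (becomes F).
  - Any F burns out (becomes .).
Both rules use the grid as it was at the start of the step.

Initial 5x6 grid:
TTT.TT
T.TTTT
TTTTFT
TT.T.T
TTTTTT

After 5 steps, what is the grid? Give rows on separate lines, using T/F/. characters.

Step 1: 3 trees catch fire, 1 burn out
  TTT.TT
  T.TTFT
  TTTF.F
  TT.T.T
  TTTTTT
Step 2: 6 trees catch fire, 3 burn out
  TTT.FT
  T.TF.F
  TTF...
  TT.F.F
  TTTTTT
Step 3: 5 trees catch fire, 6 burn out
  TTT..F
  T.F...
  TF....
  TT....
  TTTFTF
Step 4: 5 trees catch fire, 5 burn out
  TTF...
  T.....
  F.....
  TF....
  TTF.F.
Step 5: 4 trees catch fire, 5 burn out
  TF....
  F.....
  ......
  F.....
  TF....

TF....
F.....
......
F.....
TF....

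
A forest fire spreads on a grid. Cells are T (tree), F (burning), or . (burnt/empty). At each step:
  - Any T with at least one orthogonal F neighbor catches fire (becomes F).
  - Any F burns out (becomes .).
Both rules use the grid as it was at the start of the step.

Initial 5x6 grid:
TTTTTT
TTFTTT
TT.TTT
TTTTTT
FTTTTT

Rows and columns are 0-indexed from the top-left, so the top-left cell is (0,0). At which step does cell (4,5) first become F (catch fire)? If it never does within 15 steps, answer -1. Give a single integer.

Step 1: cell (4,5)='T' (+5 fires, +2 burnt)
Step 2: cell (4,5)='T' (+9 fires, +5 burnt)
Step 3: cell (4,5)='T' (+7 fires, +9 burnt)
Step 4: cell (4,5)='T' (+4 fires, +7 burnt)
Step 5: cell (4,5)='F' (+2 fires, +4 burnt)
  -> target ignites at step 5
Step 6: cell (4,5)='.' (+0 fires, +2 burnt)
  fire out at step 6

5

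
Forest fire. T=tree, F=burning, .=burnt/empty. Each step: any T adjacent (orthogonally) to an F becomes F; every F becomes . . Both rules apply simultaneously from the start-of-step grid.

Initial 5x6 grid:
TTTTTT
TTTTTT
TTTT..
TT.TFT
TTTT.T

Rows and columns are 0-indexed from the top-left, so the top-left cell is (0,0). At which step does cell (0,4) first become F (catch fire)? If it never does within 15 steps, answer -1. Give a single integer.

Step 1: cell (0,4)='T' (+2 fires, +1 burnt)
Step 2: cell (0,4)='T' (+3 fires, +2 burnt)
Step 3: cell (0,4)='T' (+3 fires, +3 burnt)
Step 4: cell (0,4)='T' (+5 fires, +3 burnt)
Step 5: cell (0,4)='F' (+7 fires, +5 burnt)
  -> target ignites at step 5
Step 6: cell (0,4)='.' (+4 fires, +7 burnt)
Step 7: cell (0,4)='.' (+1 fires, +4 burnt)
Step 8: cell (0,4)='.' (+0 fires, +1 burnt)
  fire out at step 8

5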